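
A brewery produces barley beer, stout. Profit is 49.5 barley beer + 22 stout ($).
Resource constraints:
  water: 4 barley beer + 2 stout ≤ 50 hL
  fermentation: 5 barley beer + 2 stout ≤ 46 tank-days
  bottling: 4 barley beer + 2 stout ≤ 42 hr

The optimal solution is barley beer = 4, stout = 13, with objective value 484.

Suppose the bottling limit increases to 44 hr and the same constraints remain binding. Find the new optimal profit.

495

At the optimum: water uses 42 of 50 (slack = 8); fermentation uses 46 of 46 (binding); bottling uses 42 of 42 (binding).
Since water is not tight, its dual is 0.
The binding rows give the dual system: 5·y_fermentation + 4·y_bottling = 49.5 and 2·y_fermentation + 2·y_bottling = 22.
This yields shadow prices y_fermentation = 5.5, y_bottling = 5.5.
Δz = y_bottling·Δb = 5.5 × (2) = 11, so new z* = 484 + 11 = 495.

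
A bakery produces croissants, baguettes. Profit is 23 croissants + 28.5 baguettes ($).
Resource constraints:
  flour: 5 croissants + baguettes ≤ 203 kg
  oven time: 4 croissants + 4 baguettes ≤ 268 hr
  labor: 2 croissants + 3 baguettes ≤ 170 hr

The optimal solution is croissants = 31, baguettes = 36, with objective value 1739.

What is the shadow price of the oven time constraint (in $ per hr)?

At the optimum: flour uses 191 of 203 (slack = 12); oven time uses 268 of 268 (binding); labor uses 170 of 170 (binding).
By complementary slackness, y = 0 for the non-binding constraint.
The binding rows give the dual system: 4·y_oven time + 2·y_labor = 23 and 4·y_oven time + 3·y_labor = 28.5.
→ y_oven time = 3 and y_labor = 5.5.
Shadow price of oven time = 3.

3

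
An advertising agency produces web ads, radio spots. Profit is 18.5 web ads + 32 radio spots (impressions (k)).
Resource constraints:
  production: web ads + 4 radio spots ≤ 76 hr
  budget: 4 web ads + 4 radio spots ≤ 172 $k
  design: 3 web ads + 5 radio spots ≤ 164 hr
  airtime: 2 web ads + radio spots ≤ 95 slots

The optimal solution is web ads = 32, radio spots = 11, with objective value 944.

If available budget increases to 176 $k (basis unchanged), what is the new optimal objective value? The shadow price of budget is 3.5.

958

Δb = 4, so new z* = 944 + (3.5)·(4) = 944 + 14 = 958.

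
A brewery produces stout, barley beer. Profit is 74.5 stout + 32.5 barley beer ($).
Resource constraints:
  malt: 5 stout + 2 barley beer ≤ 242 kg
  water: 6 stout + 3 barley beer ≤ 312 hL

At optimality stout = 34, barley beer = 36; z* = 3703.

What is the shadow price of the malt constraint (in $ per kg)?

Both malt and water are binding at x*.
The binding rows give the dual system: 5·y_malt + 6·y_water = 74.5 and 2·y_malt + 3·y_water = 32.5.
This yields shadow prices y_malt = 9.5, y_water = 4.5.
Shadow price of malt = 9.5.

9.5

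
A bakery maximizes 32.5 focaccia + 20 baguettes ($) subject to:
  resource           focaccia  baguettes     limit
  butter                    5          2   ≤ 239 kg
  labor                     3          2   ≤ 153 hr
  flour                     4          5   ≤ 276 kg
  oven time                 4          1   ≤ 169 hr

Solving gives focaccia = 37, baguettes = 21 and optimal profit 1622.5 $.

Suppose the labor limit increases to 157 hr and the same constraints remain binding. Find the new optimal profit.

1660.5

Binding: labor and oven time. Non-binding: butter (12 unused), flour (23 unused).
By complementary slackness, y = 0 for the non-binding constraints.
Dual feasibility on the basic columns requires 3·y_labor + 4·y_oven time = 32.5, 2·y_labor + 1·y_oven time = 20.
Solving: y_labor = 9.5, y_oven time = 1.
Δz = y_labor·Δb = 9.5 × (4) = 38, so new z* = 1622.5 + 38 = 1660.5.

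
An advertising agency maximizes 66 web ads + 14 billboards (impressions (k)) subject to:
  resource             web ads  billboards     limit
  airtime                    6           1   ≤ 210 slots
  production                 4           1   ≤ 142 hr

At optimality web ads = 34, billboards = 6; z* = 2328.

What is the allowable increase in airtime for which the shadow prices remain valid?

3

Binding constraints: airtime, production. The basis is B = [[6,1],[4,1]] with det 2.
Per unit increase in airtime, x* moves by d = (0.5, -2).
The basis stays optimal until billboards reaches 0; allowable increase = 3 slots.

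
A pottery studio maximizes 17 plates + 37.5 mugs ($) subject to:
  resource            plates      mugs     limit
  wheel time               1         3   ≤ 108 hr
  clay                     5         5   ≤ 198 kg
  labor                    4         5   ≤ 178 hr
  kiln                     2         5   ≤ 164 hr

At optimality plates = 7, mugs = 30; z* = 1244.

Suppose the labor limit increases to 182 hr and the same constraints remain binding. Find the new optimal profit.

1248

Binding: labor and kiln. Non-binding: wheel time (11 unused), clay (13 unused).
By complementary slackness, y = 0 for the non-binding constraints.
Dual feasibility on the basic columns requires 4·y_labor + 2·y_kiln = 17, 5·y_labor + 5·y_kiln = 37.5.
→ y_labor = 1 and y_kiln = 6.5.
Δz = y_labor·Δb = 1 × (4) = 4, so new z* = 1244 + 4 = 1248.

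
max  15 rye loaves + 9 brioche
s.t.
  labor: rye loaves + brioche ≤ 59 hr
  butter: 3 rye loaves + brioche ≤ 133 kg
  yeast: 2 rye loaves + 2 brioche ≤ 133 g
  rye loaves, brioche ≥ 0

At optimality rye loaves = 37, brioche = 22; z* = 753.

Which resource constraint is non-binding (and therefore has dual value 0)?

labor: 59/59 (binding)
butter: 133/133 (binding)
yeast: 118/133 (slack 15)
By complementary slackness, a constraint with positive slack has shadow price 0 → yeast.

yeast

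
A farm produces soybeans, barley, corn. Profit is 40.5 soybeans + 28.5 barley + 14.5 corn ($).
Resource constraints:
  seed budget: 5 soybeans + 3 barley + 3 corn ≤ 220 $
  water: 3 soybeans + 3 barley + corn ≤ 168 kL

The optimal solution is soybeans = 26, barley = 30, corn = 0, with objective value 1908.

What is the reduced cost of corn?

-7

Check each constraint at x*: seed budget 220/220 (tight); water 168/168 (tight).
From A_Bᵀ y = c: 5·y_seed budget + 3·y_water = 40.5; 3·y_seed budget + 3·y_water = 28.5.
This yields shadow prices y_seed budget = 6, y_water = 3.5.
Reduced cost of corn: c₃ − yᵀa₃ = 14.5 − (6·3 + 3.5·1) = 14.5 − 21.5 = -7.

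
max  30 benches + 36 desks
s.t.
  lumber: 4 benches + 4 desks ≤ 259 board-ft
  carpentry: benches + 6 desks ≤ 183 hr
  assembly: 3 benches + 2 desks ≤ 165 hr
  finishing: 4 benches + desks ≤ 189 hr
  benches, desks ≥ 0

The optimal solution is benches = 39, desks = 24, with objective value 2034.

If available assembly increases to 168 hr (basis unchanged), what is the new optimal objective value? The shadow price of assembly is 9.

2061

Δb = 3, so new z* = 2034 + (9)·(3) = 2034 + 27 = 2061.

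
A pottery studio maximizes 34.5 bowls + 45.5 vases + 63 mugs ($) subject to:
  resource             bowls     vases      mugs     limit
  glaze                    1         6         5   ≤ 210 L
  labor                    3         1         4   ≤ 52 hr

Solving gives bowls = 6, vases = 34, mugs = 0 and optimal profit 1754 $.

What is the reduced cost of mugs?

At the optimum: glaze uses 210 of 210 (binding); labor uses 52 of 52 (binding).
The binding rows give the dual system: 1·y_glaze + 3·y_labor = 34.5 and 6·y_glaze + 1·y_labor = 45.5.
This yields shadow prices y_glaze = 6, y_labor = 9.5.
Reduced cost of mugs: c₃ − yᵀa₃ = 63 − (6·5 + 9.5·4) = 63 − 68 = -5.

-5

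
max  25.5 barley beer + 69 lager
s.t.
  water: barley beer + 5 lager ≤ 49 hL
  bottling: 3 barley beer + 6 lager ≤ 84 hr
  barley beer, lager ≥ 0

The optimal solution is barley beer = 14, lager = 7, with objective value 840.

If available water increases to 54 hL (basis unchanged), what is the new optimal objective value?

870

Both water and bottling are binding at x*.
From A_Bᵀ y = c: 1·y_water + 3·y_bottling = 25.5; 5·y_water + 6·y_bottling = 69.
This yields shadow prices y_water = 6, y_bottling = 6.5.
Δz = y_water·Δb = 6 × (5) = 30, so new z* = 840 + 30 = 870.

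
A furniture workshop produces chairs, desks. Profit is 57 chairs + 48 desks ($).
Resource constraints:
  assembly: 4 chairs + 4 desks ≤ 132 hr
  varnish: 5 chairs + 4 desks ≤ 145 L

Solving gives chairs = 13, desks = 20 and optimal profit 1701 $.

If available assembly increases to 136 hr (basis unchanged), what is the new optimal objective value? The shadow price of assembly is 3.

Δb = 4, so new z* = 1701 + (3)·(4) = 1701 + 12 = 1713.

1713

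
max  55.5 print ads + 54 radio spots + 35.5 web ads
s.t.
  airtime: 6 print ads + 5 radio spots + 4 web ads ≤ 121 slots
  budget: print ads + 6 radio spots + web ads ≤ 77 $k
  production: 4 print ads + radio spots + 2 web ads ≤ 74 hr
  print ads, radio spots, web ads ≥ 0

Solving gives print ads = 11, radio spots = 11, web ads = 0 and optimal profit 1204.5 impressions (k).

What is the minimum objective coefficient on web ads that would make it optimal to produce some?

Binding: airtime and budget. Non-binding: production (19 unused).
Slack constraints have shadow price 0 (complementary slackness).
From A_Bᵀ y = c: 6·y_airtime + 1·y_budget = 55.5; 5·y_airtime + 6·y_budget = 54.
Solving: y_airtime = 9, y_budget = 1.5.
web ads enters the basis when its profit ≥ yᵀa₃ = 9·4 + 1.5·1 = 37.5.

37.5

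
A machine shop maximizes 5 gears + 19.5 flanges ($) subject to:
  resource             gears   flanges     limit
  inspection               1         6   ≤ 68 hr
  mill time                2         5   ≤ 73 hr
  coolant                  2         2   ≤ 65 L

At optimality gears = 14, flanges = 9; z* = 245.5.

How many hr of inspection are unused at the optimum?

inspection used = 1·14 + 6·9 = 68; slack = 68 − 68 = 0.

0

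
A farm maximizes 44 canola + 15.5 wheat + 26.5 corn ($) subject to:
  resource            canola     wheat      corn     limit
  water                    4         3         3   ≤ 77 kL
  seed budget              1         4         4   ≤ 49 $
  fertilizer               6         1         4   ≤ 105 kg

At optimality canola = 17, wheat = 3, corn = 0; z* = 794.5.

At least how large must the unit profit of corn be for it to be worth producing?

30.5

Check each constraint at x*: water 77/77 (tight); seed budget 29/49 (slack 20); fertilizer 105/105 (tight).
By complementary slackness, y = 0 for the non-binding constraint.
Dual feasibility on the basic columns requires 4·y_water + 6·y_fertilizer = 44, 3·y_water + 1·y_fertilizer = 15.5.
→ y_water = 3.5 and y_fertilizer = 5.
corn enters the basis when its profit ≥ yᵀa₃ = 3.5·3 + 5·4 = 30.5.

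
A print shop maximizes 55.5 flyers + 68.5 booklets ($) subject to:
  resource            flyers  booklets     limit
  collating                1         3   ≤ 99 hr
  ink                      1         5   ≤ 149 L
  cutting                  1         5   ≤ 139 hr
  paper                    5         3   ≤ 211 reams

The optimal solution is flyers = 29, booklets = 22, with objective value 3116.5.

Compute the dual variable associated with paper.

Binding: cutting and paper. Non-binding: collating (4 unused), ink (10 unused).
Since collating, ink are not tight, their duals are 0.
Dual feasibility on the basic columns requires 1·y_cutting + 5·y_paper = 55.5, 5·y_cutting + 3·y_paper = 68.5.
This yields shadow prices y_cutting = 8, y_paper = 9.5.
Shadow price of paper = 9.5.

9.5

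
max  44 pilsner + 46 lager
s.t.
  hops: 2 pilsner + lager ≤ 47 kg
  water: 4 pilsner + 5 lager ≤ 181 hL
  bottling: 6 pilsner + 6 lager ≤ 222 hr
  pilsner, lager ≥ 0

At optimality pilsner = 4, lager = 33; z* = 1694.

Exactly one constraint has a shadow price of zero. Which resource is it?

hops: 41/47 (slack 6)
water: 181/181 (binding)
bottling: 222/222 (binding)
By complementary slackness, a constraint with positive slack has shadow price 0 → hops.

hops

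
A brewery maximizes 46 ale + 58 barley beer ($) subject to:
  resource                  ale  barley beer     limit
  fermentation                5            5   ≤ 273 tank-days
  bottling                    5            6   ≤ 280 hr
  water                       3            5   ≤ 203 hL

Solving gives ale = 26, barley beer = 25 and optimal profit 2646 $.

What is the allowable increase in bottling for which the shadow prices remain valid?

12.6

Binding constraints: bottling, water. The basis is B = [[5,6],[3,5]] with det 7.
Per unit increase in bottling, x* moves by d = (0.7143, -0.4286).
The basis stays optimal until fermentation becomes binding; allowable increase = 12.6 hr.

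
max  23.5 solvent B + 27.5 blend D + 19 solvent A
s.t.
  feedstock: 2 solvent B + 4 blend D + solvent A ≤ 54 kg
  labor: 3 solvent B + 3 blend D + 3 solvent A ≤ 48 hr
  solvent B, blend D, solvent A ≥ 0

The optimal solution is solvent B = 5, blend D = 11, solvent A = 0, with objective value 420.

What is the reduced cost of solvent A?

-2.5

Both feedstock and labor are binding at x*.
Dual feasibility on the basic columns requires 2·y_feedstock + 3·y_labor = 23.5, 4·y_feedstock + 3·y_labor = 27.5.
→ y_feedstock = 2 and y_labor = 6.5.
Reduced cost of solvent A: c₃ − yᵀa₃ = 19 − (2·1 + 6.5·3) = 19 − 21.5 = -2.5.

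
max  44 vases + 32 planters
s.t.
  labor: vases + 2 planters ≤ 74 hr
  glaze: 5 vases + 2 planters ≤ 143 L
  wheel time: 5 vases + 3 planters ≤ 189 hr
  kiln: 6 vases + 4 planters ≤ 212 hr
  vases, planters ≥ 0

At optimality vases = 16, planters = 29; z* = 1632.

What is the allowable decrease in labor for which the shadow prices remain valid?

Binding constraints: labor, kiln. The basis is B = [[1,2],[6,4]] with det -8.
Per unit decrease in labor, x* moves by d = (0.5, -0.75).
The basis stays optimal until glaze becomes binding; allowable decrease = 5 hr.

5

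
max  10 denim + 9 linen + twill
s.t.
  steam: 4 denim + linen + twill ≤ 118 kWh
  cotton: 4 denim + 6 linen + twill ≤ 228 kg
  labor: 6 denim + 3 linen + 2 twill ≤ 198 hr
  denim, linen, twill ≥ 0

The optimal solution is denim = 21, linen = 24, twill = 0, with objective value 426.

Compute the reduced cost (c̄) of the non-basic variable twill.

-2

Binding: cotton and labor. Non-binding: steam (10 unused).
Slack constraints have shadow price 0 (complementary slackness).
From A_Bᵀ y = c: 4·y_cotton + 6·y_labor = 10; 6·y_cotton + 3·y_labor = 9.
Solving: y_cotton = 1, y_labor = 1.
Reduced cost of twill: c₃ − yᵀa₃ = 1 − (1·1 + 1·2) = 1 − 3 = -2.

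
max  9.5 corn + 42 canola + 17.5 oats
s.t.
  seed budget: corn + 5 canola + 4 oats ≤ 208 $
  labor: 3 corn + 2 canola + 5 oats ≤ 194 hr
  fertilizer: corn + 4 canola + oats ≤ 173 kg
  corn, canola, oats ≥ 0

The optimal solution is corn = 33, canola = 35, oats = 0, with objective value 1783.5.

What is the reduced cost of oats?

Binding: seed budget and fertilizer. Non-binding: labor (25 unused).
Since labor is not tight, its dual is 0.
Dual feasibility on the basic columns requires 1·y_seed budget + 1·y_fertilizer = 9.5, 5·y_seed budget + 4·y_fertilizer = 42.
→ y_seed budget = 4 and y_fertilizer = 5.5.
Reduced cost of oats: c₃ − yᵀa₃ = 17.5 − (4·4 + 5.5·1) = 17.5 − 21.5 = -4.

-4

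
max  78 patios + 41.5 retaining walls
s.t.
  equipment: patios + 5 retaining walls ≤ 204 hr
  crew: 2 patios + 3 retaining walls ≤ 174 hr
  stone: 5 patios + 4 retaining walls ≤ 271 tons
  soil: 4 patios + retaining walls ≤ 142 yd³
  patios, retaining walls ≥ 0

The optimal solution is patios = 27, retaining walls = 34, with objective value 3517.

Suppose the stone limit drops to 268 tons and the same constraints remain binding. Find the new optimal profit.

Check each constraint at x*: equipment 197/204 (slack 7); crew 156/174 (slack 18); stone 271/271 (tight); soil 142/142 (tight).
By complementary slackness, y = 0 for the non-binding constraints.
The binding rows give the dual system: 5·y_stone + 4·y_soil = 78 and 4·y_stone + 1·y_soil = 41.5.
→ y_stone = 8 and y_soil = 9.5.
Δz = y_stone·Δb = 8 × (-3) = -24, so new z* = 3517 − 24 = 3493.

3493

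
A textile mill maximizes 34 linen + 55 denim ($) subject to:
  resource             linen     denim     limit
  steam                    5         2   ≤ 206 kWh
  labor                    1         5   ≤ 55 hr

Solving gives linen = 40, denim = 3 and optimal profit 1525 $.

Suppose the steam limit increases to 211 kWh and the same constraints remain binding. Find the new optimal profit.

At the optimum: steam uses 206 of 206 (binding); labor uses 55 of 55 (binding).
From A_Bᵀ y = c: 5·y_steam + 1·y_labor = 34; 2·y_steam + 5·y_labor = 55.
Solving: y_steam = 5, y_labor = 9.
Δz = y_steam·Δb = 5 × (5) = 25, so new z* = 1525 + 25 = 1550.

1550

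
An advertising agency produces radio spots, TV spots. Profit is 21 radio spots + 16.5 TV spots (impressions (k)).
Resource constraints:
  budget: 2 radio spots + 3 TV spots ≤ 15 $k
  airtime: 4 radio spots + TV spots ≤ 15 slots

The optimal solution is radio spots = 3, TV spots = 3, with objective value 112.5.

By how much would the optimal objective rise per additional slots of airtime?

Both budget and airtime are binding at x*.
Dual feasibility on the basic columns requires 2·y_budget + 4·y_airtime = 21, 3·y_budget + 1·y_airtime = 16.5.
→ y_budget = 4.5 and y_airtime = 3.
Shadow price of airtime = 3.

3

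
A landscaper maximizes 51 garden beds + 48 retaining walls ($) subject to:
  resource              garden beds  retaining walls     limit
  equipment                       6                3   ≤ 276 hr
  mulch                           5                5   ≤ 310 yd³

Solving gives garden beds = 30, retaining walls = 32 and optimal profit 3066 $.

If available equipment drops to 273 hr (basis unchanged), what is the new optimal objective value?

3063

At the optimum: equipment uses 276 of 276 (binding); mulch uses 310 of 310 (binding).
From A_Bᵀ y = c: 6·y_equipment + 5·y_mulch = 51; 3·y_equipment + 5·y_mulch = 48.
Solving: y_equipment = 1, y_mulch = 9.
Δz = y_equipment·Δb = 1 × (-3) = -3, so new z* = 3066 − 3 = 3063.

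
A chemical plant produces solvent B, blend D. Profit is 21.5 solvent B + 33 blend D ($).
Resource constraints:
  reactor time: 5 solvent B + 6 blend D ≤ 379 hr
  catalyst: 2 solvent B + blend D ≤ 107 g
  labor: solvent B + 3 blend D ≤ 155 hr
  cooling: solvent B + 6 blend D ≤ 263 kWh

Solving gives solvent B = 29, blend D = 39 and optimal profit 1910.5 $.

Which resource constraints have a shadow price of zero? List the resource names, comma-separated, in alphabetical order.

reactor time: 379/379 (binding)
catalyst: 97/107 (slack 10)
labor: 146/155 (slack 9)
cooling: 263/263 (binding)
By complementary slackness, a constraint with positive slack has shadow price 0 → catalyst, labor.

catalyst, labor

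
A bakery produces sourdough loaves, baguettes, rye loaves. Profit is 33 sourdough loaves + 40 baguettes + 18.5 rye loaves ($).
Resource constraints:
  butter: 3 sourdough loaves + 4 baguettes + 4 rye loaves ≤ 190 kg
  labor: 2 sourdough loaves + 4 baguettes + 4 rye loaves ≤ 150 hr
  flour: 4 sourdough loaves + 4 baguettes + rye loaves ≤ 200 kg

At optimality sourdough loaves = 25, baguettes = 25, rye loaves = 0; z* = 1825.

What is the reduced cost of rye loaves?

-2

Binding: labor and flour. Non-binding: butter (15 unused).
Slack constraints have shadow price 0 (complementary slackness).
Dual feasibility on the basic columns requires 2·y_labor + 4·y_flour = 33, 4·y_labor + 4·y_flour = 40.
→ y_labor = 3.5 and y_flour = 6.5.
Reduced cost of rye loaves: c₃ − yᵀa₃ = 18.5 − (3.5·4 + 6.5·1) = 18.5 − 20.5 = -2.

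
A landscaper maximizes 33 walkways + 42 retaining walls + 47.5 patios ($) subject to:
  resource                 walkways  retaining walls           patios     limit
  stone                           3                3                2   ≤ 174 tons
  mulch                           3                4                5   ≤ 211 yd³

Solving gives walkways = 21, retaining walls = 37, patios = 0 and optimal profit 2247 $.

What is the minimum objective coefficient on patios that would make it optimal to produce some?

49

At the optimum: stone uses 174 of 174 (binding); mulch uses 211 of 211 (binding).
From A_Bᵀ y = c: 3·y_stone + 3·y_mulch = 33; 3·y_stone + 4·y_mulch = 42.
This yields shadow prices y_stone = 2, y_mulch = 9.
patios enters the basis when its profit ≥ yᵀa₃ = 2·2 + 9·5 = 49.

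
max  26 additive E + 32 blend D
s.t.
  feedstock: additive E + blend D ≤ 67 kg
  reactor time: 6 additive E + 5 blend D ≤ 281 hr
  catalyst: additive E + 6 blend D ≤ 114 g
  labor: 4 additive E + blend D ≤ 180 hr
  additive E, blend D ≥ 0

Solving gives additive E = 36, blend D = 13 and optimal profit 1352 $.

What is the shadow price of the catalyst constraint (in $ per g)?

Binding: reactor time and catalyst. Non-binding: feedstock (18 unused), labor (23 unused).
By complementary slackness, y = 0 for the non-binding constraints.
Dual feasibility on the basic columns requires 6·y_reactor time + 1·y_catalyst = 26, 5·y_reactor time + 6·y_catalyst = 32.
Solving: y_reactor time = 4, y_catalyst = 2.
Shadow price of catalyst = 2.

2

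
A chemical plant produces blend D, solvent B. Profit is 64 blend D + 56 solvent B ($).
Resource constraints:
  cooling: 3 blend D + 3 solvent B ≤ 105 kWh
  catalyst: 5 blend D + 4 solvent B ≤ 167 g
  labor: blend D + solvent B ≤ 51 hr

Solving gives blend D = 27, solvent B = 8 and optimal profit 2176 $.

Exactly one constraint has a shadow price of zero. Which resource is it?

labor

cooling: 105/105 (binding)
catalyst: 167/167 (binding)
labor: 35/51 (slack 16)
By complementary slackness, a constraint with positive slack has shadow price 0 → labor.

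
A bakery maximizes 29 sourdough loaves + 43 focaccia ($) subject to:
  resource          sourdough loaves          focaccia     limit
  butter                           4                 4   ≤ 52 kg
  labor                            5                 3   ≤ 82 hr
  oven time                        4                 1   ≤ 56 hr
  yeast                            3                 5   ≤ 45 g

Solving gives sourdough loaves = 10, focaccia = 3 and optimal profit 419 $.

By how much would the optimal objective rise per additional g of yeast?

7

Check each constraint at x*: butter 52/52 (tight); labor 59/82 (slack 23); oven time 43/56 (slack 13); yeast 45/45 (tight).
Since labor, oven time are not tight, their duals are 0.
Dual feasibility on the basic columns requires 4·y_butter + 3·y_yeast = 29, 4·y_butter + 5·y_yeast = 43.
This yields shadow prices y_butter = 2, y_yeast = 7.
Shadow price of yeast = 7.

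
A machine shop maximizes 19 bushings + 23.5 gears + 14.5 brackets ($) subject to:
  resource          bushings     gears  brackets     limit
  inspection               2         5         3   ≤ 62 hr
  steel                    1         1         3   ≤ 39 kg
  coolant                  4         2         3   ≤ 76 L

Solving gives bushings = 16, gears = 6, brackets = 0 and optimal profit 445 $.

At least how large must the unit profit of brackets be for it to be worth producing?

At the optimum: inspection uses 62 of 62 (binding); steel uses 22 of 39 (slack = 17); coolant uses 76 of 76 (binding).
Slack constraints have shadow price 0 (complementary slackness).
From A_Bᵀ y = c: 2·y_inspection + 4·y_coolant = 19; 5·y_inspection + 2·y_coolant = 23.5.
This yields shadow prices y_inspection = 3.5, y_coolant = 3.
brackets enters the basis when its profit ≥ yᵀa₃ = 3.5·3 + 3·3 = 19.5.

19.5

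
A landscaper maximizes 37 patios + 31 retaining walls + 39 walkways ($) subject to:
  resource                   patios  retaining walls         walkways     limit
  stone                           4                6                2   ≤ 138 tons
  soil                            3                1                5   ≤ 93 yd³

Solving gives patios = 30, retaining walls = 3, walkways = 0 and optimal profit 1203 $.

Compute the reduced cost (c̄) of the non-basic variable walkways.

-4

Check each constraint at x*: stone 138/138 (tight); soil 93/93 (tight).
The binding rows give the dual system: 4·y_stone + 3·y_soil = 37 and 6·y_stone + 1·y_soil = 31.
Solving: y_stone = 4, y_soil = 7.
Reduced cost of walkways: c₃ − yᵀa₃ = 39 − (4·2 + 7·5) = 39 − 43 = -4.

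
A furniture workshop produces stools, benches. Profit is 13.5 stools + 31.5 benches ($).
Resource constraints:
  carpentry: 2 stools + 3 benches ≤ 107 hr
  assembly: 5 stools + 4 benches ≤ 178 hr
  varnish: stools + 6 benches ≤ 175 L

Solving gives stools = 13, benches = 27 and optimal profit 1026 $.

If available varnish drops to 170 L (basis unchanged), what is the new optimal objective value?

1013.5

Check each constraint at x*: carpentry 107/107 (tight); assembly 173/178 (slack 5); varnish 175/175 (tight).
Slack constraints have shadow price 0 (complementary slackness).
Dual feasibility on the basic columns requires 2·y_carpentry + 1·y_varnish = 13.5, 3·y_carpentry + 6·y_varnish = 31.5.
→ y_carpentry = 5.5 and y_varnish = 2.5.
Δz = y_varnish·Δb = 2.5 × (-5) = -12.5, so new z* = 1026 − 12.5 = 1013.5.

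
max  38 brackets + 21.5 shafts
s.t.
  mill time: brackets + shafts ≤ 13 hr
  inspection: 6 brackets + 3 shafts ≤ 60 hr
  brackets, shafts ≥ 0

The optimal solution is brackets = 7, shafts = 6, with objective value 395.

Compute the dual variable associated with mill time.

5

At the optimum: mill time uses 13 of 13 (binding); inspection uses 60 of 60 (binding).
Dual feasibility on the basic columns requires 1·y_mill time + 6·y_inspection = 38, 1·y_mill time + 3·y_inspection = 21.5.
→ y_mill time = 5 and y_inspection = 5.5.
Shadow price of mill time = 5.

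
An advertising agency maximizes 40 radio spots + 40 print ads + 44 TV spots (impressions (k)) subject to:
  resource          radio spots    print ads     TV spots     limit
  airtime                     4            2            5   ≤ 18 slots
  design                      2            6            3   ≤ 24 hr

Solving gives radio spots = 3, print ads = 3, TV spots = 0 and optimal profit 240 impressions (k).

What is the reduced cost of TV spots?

Check each constraint at x*: airtime 18/18 (tight); design 24/24 (tight).
The binding rows give the dual system: 4·y_airtime + 2·y_design = 40 and 2·y_airtime + 6·y_design = 40.
This yields shadow prices y_airtime = 8, y_design = 4.
Reduced cost of TV spots: c₃ − yᵀa₃ = 44 − (8·5 + 4·3) = 44 − 52 = -8.

-8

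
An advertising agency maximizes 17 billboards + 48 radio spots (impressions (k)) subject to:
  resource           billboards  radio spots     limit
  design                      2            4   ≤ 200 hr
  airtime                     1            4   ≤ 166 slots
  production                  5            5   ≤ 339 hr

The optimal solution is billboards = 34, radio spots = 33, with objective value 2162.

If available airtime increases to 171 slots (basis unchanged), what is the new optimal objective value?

Check each constraint at x*: design 200/200 (tight); airtime 166/166 (tight); production 335/339 (slack 4).
By complementary slackness, y = 0 for the non-binding constraint.
The binding rows give the dual system: 2·y_design + 1·y_airtime = 17 and 4·y_design + 4·y_airtime = 48.
This yields shadow prices y_design = 5, y_airtime = 7.
Δz = y_airtime·Δb = 7 × (5) = 35, so new z* = 2162 + 35 = 2197.

2197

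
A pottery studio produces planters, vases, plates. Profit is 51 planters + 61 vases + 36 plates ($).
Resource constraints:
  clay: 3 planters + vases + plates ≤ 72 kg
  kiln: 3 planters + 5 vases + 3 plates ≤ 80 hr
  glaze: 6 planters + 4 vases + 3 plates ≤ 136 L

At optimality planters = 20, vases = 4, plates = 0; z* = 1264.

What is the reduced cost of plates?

-3

Check each constraint at x*: clay 64/72 (slack 8); kiln 80/80 (tight); glaze 136/136 (tight).
Slack constraints have shadow price 0 (complementary slackness).
The binding rows give the dual system: 3·y_kiln + 6·y_glaze = 51 and 5·y_kiln + 4·y_glaze = 61.
→ y_kiln = 9 and y_glaze = 4.
Reduced cost of plates: c₃ − yᵀa₃ = 36 − (9·3 + 4·3) = 36 − 39 = -3.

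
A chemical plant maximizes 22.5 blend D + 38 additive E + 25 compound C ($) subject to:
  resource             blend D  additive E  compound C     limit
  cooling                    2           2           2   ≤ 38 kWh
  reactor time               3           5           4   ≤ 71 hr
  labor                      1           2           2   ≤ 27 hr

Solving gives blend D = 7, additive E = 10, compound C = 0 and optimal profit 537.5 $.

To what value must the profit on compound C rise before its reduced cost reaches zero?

31

At the optimum: cooling uses 34 of 38 (slack = 4); reactor time uses 71 of 71 (binding); labor uses 27 of 27 (binding).
Slack constraints have shadow price 0 (complementary slackness).
From A_Bᵀ y = c: 3·y_reactor time + 1·y_labor = 22.5; 5·y_reactor time + 2·y_labor = 38.
→ y_reactor time = 7 and y_labor = 1.5.
compound C enters the basis when its profit ≥ yᵀa₃ = 7·4 + 1.5·2 = 31.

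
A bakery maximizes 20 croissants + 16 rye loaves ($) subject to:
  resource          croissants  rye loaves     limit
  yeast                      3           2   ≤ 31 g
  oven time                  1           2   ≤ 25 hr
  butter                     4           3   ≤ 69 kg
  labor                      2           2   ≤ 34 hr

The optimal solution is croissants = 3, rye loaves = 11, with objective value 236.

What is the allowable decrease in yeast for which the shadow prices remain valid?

Binding constraints: yeast, oven time. The basis is B = [[3,2],[1,2]] with det 4.
Per unit decrease in yeast, x* moves by d = (-0.5, 0.25).
The basis stays optimal until croissants reaches 0; allowable decrease = 6 g.

6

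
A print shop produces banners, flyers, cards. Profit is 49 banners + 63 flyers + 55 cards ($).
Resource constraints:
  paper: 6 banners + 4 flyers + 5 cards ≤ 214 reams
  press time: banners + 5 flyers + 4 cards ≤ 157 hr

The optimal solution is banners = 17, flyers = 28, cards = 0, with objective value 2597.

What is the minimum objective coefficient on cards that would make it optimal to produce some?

63

Check each constraint at x*: paper 214/214 (tight); press time 157/157 (tight).
From A_Bᵀ y = c: 6·y_paper + 1·y_press time = 49; 4·y_paper + 5·y_press time = 63.
This yields shadow prices y_paper = 7, y_press time = 7.
cards enters the basis when its profit ≥ yᵀa₃ = 7·5 + 7·4 = 63.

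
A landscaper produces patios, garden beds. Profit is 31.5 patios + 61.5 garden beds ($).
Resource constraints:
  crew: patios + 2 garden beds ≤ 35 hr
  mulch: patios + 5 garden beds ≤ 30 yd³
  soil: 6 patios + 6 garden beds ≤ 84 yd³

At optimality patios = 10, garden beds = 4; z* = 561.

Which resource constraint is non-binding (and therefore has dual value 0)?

crew

crew: 18/35 (slack 17)
mulch: 30/30 (binding)
soil: 84/84 (binding)
By complementary slackness, a constraint with positive slack has shadow price 0 → crew.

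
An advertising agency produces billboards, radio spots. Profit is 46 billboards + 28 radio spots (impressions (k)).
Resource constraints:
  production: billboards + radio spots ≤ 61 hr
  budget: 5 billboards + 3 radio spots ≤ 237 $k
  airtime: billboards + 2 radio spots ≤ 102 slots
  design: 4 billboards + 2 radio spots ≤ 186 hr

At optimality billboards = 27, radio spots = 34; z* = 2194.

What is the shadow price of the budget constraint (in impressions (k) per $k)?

At the optimum: production uses 61 of 61 (binding); budget uses 237 of 237 (binding); airtime uses 95 of 102 (slack = 7); design uses 176 of 186 (slack = 10).
Slack constraints have shadow price 0 (complementary slackness).
Dual feasibility on the basic columns requires 1·y_production + 5·y_budget = 46, 1·y_production + 3·y_budget = 28.
This yields shadow prices y_production = 1, y_budget = 9.
Shadow price of budget = 9.

9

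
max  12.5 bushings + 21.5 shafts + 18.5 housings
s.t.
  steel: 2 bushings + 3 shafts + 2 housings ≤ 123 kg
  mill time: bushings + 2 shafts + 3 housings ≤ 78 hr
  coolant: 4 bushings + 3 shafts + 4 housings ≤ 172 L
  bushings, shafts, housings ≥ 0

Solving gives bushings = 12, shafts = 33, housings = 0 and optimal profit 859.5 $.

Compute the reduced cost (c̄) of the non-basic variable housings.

-5

Check each constraint at x*: steel 123/123 (tight); mill time 78/78 (tight); coolant 147/172 (slack 25).
Since coolant is not tight, its dual is 0.
Dual feasibility on the basic columns requires 2·y_steel + 1·y_mill time = 12.5, 3·y_steel + 2·y_mill time = 21.5.
→ y_steel = 3.5 and y_mill time = 5.5.
Reduced cost of housings: c₃ − yᵀa₃ = 18.5 − (3.5·2 + 5.5·3) = 18.5 − 23.5 = -5.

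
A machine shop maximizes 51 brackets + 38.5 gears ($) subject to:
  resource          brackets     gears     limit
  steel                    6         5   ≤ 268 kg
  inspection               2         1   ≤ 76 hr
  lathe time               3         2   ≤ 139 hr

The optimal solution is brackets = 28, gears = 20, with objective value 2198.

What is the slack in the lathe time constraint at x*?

15

lathe time used = 3·28 + 2·20 = 124; slack = 139 − 124 = 15.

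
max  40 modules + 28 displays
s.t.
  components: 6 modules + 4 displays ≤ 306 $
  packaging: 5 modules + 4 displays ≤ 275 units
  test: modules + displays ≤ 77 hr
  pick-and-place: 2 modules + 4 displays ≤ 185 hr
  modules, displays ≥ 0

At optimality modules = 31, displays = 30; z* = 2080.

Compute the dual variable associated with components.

5

Check each constraint at x*: components 306/306 (tight); packaging 275/275 (tight); test 61/77 (slack 16); pick-and-place 182/185 (slack 3).
Since test, pick-and-place are not tight, their duals are 0.
From A_Bᵀ y = c: 6·y_components + 5·y_packaging = 40; 4·y_components + 4·y_packaging = 28.
This yields shadow prices y_components = 5, y_packaging = 2.
Shadow price of components = 5.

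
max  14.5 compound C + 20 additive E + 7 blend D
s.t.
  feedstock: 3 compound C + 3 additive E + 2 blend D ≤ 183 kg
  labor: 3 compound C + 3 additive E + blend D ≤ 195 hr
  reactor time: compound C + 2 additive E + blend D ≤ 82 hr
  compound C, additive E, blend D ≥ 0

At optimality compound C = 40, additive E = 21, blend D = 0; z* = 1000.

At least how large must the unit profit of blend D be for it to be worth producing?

11.5

Check each constraint at x*: feedstock 183/183 (tight); labor 183/195 (slack 12); reactor time 82/82 (tight).
By complementary slackness, y = 0 for the non-binding constraint.
The binding rows give the dual system: 3·y_feedstock + 1·y_reactor time = 14.5 and 3·y_feedstock + 2·y_reactor time = 20.
→ y_feedstock = 3 and y_reactor time = 5.5.
blend D enters the basis when its profit ≥ yᵀa₃ = 3·2 + 5.5·1 = 11.5.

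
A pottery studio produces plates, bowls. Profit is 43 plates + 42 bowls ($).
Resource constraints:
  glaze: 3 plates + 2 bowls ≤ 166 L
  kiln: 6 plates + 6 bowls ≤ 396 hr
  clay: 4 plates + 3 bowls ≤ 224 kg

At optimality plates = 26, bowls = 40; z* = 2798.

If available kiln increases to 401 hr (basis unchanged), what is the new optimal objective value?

2830.5

At the optimum: glaze uses 158 of 166 (slack = 8); kiln uses 396 of 396 (binding); clay uses 224 of 224 (binding).
By complementary slackness, y = 0 for the non-binding constraint.
Dual feasibility on the basic columns requires 6·y_kiln + 4·y_clay = 43, 6·y_kiln + 3·y_clay = 42.
→ y_kiln = 6.5 and y_clay = 1.
Δz = y_kiln·Δb = 6.5 × (5) = 32.5, so new z* = 2798 + 32.5 = 2830.5.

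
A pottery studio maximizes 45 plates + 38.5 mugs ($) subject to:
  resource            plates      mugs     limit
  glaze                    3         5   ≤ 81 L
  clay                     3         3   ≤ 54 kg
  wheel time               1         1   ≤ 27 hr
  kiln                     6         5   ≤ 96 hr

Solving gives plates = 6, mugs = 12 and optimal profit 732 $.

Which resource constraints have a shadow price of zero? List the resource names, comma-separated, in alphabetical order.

glaze, wheel time

glaze: 78/81 (slack 3)
clay: 54/54 (binding)
wheel time: 18/27 (slack 9)
kiln: 96/96 (binding)
By complementary slackness, a constraint with positive slack has shadow price 0 → glaze, wheel time.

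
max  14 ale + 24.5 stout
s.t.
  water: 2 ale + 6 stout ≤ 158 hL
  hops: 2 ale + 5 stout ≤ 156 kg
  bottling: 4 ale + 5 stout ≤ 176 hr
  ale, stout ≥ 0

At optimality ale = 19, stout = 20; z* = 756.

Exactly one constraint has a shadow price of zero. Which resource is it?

hops

water: 158/158 (binding)
hops: 138/156 (slack 18)
bottling: 176/176 (binding)
By complementary slackness, a constraint with positive slack has shadow price 0 → hops.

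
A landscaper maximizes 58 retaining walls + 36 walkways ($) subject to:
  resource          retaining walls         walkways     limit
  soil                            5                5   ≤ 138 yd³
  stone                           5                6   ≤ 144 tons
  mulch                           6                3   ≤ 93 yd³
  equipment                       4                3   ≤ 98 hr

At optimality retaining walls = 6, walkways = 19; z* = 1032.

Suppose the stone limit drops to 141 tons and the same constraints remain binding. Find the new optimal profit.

1026

Binding: stone and mulch. Non-binding: soil (13 unused), equipment (17 unused).
Since soil, equipment are not tight, their duals are 0.
Dual feasibility on the basic columns requires 5·y_stone + 6·y_mulch = 58, 6·y_stone + 3·y_mulch = 36.
→ y_stone = 2 and y_mulch = 8.
Δz = y_stone·Δb = 2 × (-3) = -6, so new z* = 1032 − 6 = 1026.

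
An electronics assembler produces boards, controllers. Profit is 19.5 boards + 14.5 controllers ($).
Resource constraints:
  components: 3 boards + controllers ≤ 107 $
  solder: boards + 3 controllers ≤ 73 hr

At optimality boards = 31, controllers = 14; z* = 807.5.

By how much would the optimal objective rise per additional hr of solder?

Both components and solder are binding at x*.
Dual feasibility on the basic columns requires 3·y_components + 1·y_solder = 19.5, 1·y_components + 3·y_solder = 14.5.
This yields shadow prices y_components = 5.5, y_solder = 3.
Shadow price of solder = 3.

3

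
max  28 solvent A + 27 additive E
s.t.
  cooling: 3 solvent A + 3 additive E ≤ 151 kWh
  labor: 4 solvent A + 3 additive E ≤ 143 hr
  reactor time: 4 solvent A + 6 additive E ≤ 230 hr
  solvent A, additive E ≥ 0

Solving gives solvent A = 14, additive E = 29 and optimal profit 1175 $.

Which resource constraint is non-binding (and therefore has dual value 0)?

cooling: 129/151 (slack 22)
labor: 143/143 (binding)
reactor time: 230/230 (binding)
By complementary slackness, a constraint with positive slack has shadow price 0 → cooling.

cooling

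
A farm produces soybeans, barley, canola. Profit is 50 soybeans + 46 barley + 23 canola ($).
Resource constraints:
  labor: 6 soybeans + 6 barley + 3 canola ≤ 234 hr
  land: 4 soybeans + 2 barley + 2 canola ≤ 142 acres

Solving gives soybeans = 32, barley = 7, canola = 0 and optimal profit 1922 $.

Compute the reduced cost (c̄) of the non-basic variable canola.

-2

At the optimum: labor uses 234 of 234 (binding); land uses 142 of 142 (binding).
From A_Bᵀ y = c: 6·y_labor + 4·y_land = 50; 6·y_labor + 2·y_land = 46.
→ y_labor = 7 and y_land = 2.
Reduced cost of canola: c₃ − yᵀa₃ = 23 − (7·3 + 2·2) = 23 − 25 = -2.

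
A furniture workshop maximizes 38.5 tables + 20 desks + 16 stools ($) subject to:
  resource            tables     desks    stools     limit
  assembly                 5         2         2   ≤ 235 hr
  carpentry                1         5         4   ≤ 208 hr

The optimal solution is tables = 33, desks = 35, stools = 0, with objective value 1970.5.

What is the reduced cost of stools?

-3

Both assembly and carpentry are binding at x*.
From A_Bᵀ y = c: 5·y_assembly + 1·y_carpentry = 38.5; 2·y_assembly + 5·y_carpentry = 20.
Solving: y_assembly = 7.5, y_carpentry = 1.
Reduced cost of stools: c₃ − yᵀa₃ = 16 − (7.5·2 + 1·4) = 16 − 19 = -3.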